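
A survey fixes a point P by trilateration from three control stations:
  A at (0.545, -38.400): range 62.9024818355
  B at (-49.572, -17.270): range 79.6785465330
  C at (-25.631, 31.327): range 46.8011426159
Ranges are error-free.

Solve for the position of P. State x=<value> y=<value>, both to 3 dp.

x=20.102 y=21.385

eq1: (x − 0.545)² + (y + 38.400)² = 62.9024818355²
eq2: (x + 49.572)² + (y + 17.270)² = 79.6785465330²
eq3: (x + 25.631)² + (y − 31.327)² = 46.8011426159²
eq2−eq3, eq2−eq1 (x²,y² cancel):
  47.882·x + 97.194·y = 3041.016833
  100.234·x − 42.260·y = 1111.169498
det = 47.882·-42.260 − 97.194·100.234 = -11765.636716
x = (3041.016833·-42.260 − 97.194·1111.169498) / -11765.636716 = 20.101962
y = (47.882·1111.169498 − 3041.016833·100.234) / -11765.636716 = 21.385010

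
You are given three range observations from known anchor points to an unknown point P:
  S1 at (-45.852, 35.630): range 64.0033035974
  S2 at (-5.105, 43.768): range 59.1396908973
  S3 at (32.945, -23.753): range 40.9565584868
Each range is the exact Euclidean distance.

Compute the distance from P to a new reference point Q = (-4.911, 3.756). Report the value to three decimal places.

eq1: (x + 45.852)² + (y − 35.630)² = 64.0033035974²
eq2: (x + 5.105)² + (y − 43.768)² = 59.1396908973²
eq3: (x − 32.945)² + (y + 23.753)² = 40.9565584868²
eq2−eq1, eq2−eq3 (x²,y² cancel):
  -81.494·x − 16.276·y = 831.284123
  76.100·x − 135.042·y = 1527.942541
det = -81.494·-135.042 − -16.276·76.100 = 12243.716348
x = (831.284123·-135.042 − -16.276·1527.942541) / 12243.716348 = -7.137496
y = (-81.494·1527.942541 − 831.284123·76.100) / 12243.716348 = -15.336754
|P − Q| = √((-7.137496 − -4.911)² + (-15.336754 − 3.756)²) = 19.222137

19.222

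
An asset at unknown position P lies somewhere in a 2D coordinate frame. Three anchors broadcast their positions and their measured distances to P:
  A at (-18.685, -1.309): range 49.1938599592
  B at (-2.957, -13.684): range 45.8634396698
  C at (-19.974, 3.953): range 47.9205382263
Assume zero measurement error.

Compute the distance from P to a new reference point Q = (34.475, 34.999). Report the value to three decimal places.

15.654

eq1: (x + 18.685)² + (y + 1.309)² = 49.1938599592²
eq2: (x + 2.957)² + (y + 13.684)² = 45.8634396698²
eq3: (x + 19.974)² + (y − 3.953)² = 47.9205382263²
eq1−eq3, eq1−eq2 (x²,y² cancel):
  -2.578·x + 10.524·y = 187.402053
  31.456·x − 24.750·y = 161.733758
det = -2.578·-24.750 − 10.524·31.456 = -267.237444
x = (187.402053·-24.750 − 10.524·161.733758) / -267.237444 = 23.725294
y = (-2.578·161.733758 − 187.402053·31.456) / -267.237444 = 23.618953
|P − Q| = √((23.725294 − 34.475)² + (23.618953 − 34.999)²) = 15.654445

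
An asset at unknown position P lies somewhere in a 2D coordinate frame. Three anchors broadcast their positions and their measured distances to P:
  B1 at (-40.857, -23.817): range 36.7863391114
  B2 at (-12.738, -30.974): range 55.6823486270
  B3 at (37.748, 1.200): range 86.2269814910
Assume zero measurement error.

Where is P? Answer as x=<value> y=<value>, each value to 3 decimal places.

eq1: (x + 40.857)² + (y + 23.817)² = 36.7863391114²
eq2: (x + 12.738)² + (y + 30.974)² = 55.6823486270²
eq3: (x − 37.748)² + (y − 1.200)² = 86.2269814910²
eq2−eq1, eq2−eq3 (x²,y² cancel):
  -56.238·x + 14.314·y = 2862.187821
  100.972·x + 64.348·y = -4029.862204
det = -56.238·64.348 − 14.314·100.972 = -5064.116032
x = (2862.187821·64.348 − 14.314·-4029.862204) / -5064.116032 = -47.759472
y = (-56.238·-4029.862204 − 2862.187821·100.972) / -5064.116032 = 12.315958

x=-47.759 y=12.316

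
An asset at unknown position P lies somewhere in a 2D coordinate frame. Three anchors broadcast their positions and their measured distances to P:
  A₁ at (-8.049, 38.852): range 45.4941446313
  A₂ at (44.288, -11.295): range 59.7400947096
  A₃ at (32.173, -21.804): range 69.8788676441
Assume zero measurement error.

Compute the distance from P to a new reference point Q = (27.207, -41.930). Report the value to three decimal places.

eq1: (x + 8.049)² + (y − 38.852)² = 45.4941446313²
eq2: (x − 44.288)² + (y + 11.295)² = 59.7400947096²
eq3: (x − 32.173)² + (y + 21.804)² = 69.8788676441²
eq1−eq3, eq1−eq2 (x²,y² cancel):
  80.444·x − 121.312·y = -2877.086907
  104.674·x − 100.294·y = -984.422056
det = 80.444·-100.294 − -121.312·104.674 = 4630.161752
x = (-2877.086907·-100.294 − -121.312·-984.422056) / 4630.161752 = 36.528388
y = (80.444·-984.422056 − -2877.086907·104.674) / 4630.161752 = 47.939005
|P − Q| = √((36.528388 − 27.207)² + (47.939005 − -41.930)²) = 90.351128

90.351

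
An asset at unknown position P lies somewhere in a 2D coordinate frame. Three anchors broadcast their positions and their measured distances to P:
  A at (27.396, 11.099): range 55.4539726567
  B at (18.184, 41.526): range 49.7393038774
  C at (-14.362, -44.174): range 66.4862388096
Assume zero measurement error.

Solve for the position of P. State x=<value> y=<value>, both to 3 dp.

eq1: (x − 27.396)² + (y − 11.099)² = 55.4539726567²
eq2: (x − 18.184)² + (y − 41.526)² = 49.7393038774²
eq3: (x + 14.362)² + (y + 44.174)² = 66.4862388096²
eq3−eq2, eq3−eq1 (x²,y² cancel):
  65.092·x + 171.400·y = 1843.878813
  83.516·x + 110.546·y = 61.396165
det = 65.092·110.546 − 171.400·83.516 = -7118.982168
x = (1843.878813·110.546 − 171.400·61.396165) / -7118.982168 = -27.154180
y = (65.092·61.396165 − 1843.878813·83.516) / -7118.982168 = 21.070004

x=-27.154 y=21.070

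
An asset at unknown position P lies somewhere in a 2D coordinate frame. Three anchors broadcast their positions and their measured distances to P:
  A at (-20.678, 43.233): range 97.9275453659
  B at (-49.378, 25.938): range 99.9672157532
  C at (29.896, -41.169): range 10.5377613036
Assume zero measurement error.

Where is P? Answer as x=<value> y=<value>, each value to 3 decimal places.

x=20.371 y=-45.676

eq1: (x + 20.678)² + (y − 43.233)² = 97.9275453659²
eq2: (x + 49.378)² + (y − 25.938)² = 99.9672157532²
eq3: (x − 29.896)² + (y + 41.169)² = 10.5377613036²
eq1−eq3, eq1−eq2 (x²,y² cancel):
  101.148·x − 168.804·y = 9770.745132
  -57.400·x − 34.590·y = 410.654671
det = 101.148·-34.590 − -168.804·-57.400 = -13188.058920
x = (9770.745132·-34.590 − -168.804·410.654671) / -13188.058920 = 20.370695
y = (101.148·410.654671 − 9770.745132·-57.400) / -13188.058920 = -45.675992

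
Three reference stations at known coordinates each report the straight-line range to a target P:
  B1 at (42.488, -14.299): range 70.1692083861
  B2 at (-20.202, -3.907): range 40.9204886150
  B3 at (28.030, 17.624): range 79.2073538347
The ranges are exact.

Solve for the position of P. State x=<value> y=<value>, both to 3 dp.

x=-20.694 y=-44.825

eq1: (x − 42.488)² + (y + 14.299)² = 70.1692083861²
eq2: (x + 20.202)² + (y + 3.907)² = 40.9204886150²
eq3: (x − 28.030)² + (y − 17.624)² = 79.2073538347²
eq1−eq3, eq1−eq2 (x²,y² cancel):
  -28.916·x + 63.846·y = -2263.492365
  -125.380·x + 20.784·y = 1662.925325
det = -28.916·20.784 − 63.846·-125.380 = 7404.021336
x = (-2263.492365·20.784 − 63.846·1662.925325) / 7404.021336 = -20.693559
y = (-28.916·1662.925325 − -2263.492365·-125.380) / 7404.021336 = -44.824536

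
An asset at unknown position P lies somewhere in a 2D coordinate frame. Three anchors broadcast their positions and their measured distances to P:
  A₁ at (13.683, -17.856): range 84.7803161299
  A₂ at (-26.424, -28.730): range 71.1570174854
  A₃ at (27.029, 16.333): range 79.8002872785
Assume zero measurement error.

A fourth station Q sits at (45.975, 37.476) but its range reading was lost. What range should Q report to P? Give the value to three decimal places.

eq1: (x − 13.683)² + (y + 17.856)² = 84.7803161299²
eq2: (x + 26.424)² + (y + 28.730)² = 71.1570174854²
eq3: (x − 27.029)² + (y − 16.333)² = 79.8002872785²
eq3−eq2, eq3−eq1 (x²,y² cancel):
  -106.906·x − 90.126·y = 1831.071658
  -26.692·x − 68.378·y = -1310.888658
det = -106.906·-68.378 − -90.126·-26.692 = 4904.375276
x = (1831.071658·-68.378 − -90.126·-1310.888658) / 4904.375276 = -49.618994
y = (-106.906·-1310.888658 − 1831.071658·-26.692) / 4904.375276 = 38.540449
|P − Q| = √((-49.618994 − 45.975)² + (38.540449 − 37.476)²) = 95.599921

95.600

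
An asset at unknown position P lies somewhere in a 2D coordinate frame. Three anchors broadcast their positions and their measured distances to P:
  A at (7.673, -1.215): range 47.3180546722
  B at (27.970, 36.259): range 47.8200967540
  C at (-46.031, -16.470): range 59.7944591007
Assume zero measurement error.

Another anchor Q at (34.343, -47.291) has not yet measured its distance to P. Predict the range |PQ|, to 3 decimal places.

100.441

eq1: (x − 7.673)² + (y + 1.215)² = 47.3180546722²
eq2: (x − 27.970)² + (y − 36.259)² = 47.8200967540²
eq3: (x + 46.031)² + (y + 16.470)² = 59.7944591007²
eq2−eq1, eq2−eq3 (x²,y² cancel):
  -40.594·x − 74.948·y = -1988.921471
  -148.002·x − 105.458·y = -995.537806
det = -40.594·-105.458 − -74.948·-148.002 = -6811.491844
x = (-1988.921471·-105.458 − -74.948·-995.537806) / -6811.491844 = -19.839136
y = (-40.594·-995.537806 − -1988.921471·-148.002) / -6811.491844 = 37.282801
|P − Q| = √((-19.839136 − 34.343)² + (37.282801 − -47.291)²) = 100.441185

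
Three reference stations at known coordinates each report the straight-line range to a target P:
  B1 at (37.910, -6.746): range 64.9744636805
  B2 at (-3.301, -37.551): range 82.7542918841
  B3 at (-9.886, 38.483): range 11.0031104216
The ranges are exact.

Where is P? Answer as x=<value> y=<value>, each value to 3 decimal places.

x=-1.152 y=45.175

eq1: (x − 37.910)² + (y + 6.746)² = 64.9744636805²
eq2: (x + 3.301)² + (y + 37.551)² = 82.7542918841²
eq3: (x + 9.886)² + (y − 38.483)² = 11.0031104216²
eq3−eq1, eq3−eq2 (x²,y² cancel):
  95.592·x − 90.458·y = -4196.610161
  13.170·x − 152.068·y = -6884.904469
det = 95.592·-152.068 − -90.458·13.170 = -13345.152396
x = (-4196.610161·-152.068 − -90.458·-6884.904469) / -13345.152396 = -1.152136
y = (95.592·-6884.904469 − -4196.610161·13.170) / -13345.152396 = 45.175388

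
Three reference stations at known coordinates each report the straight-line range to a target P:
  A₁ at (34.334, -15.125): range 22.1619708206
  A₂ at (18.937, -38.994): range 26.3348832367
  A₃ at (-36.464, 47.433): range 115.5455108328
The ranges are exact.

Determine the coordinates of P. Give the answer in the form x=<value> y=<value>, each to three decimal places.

eq1: (x − 34.334)² + (y + 15.125)² = 22.1619708206²
eq2: (x − 18.937)² + (y + 38.994)² = 26.3348832367²
eq3: (x + 36.464)² + (y − 47.433)² = 115.5455108328²
eq3−eq1, eq3−eq2 (x²,y² cancel):
  141.596·x − 125.116·y = 10687.688519
  110.802·x − 172.854·y = 10956.868219
det = 141.596·-172.854 − -125.116·110.802 = -10612.331952
x = (10687.688519·-172.854 − -125.116·10956.868219) / -10612.331952 = 44.903438
y = (141.596·10956.868219 − 10687.688519·110.802) / -10612.331952 = -34.604218

x=44.903 y=-34.604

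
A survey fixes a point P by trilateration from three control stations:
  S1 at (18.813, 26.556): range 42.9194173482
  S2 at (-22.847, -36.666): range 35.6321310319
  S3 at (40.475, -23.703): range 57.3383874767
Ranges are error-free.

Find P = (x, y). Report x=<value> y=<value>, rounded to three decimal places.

eq1: (x − 18.813)² + (y − 26.556)² = 42.9194173482²
eq2: (x + 22.847)² + (y + 36.666)² = 35.6321310319²
eq3: (x − 40.475)² + (y + 23.703)² = 57.3383874767²
eq2−eq1, eq2−eq3 (x²,y² cancel):
  83.320·x + 126.444·y = -1379.658484
  126.644·x + 25.926·y = -1684.365048
det = 83.320·25.926 − 126.444·126.644 = -13853.219616
x = (-1379.658484·25.926 − 126.444·-1684.365048) / -13853.219616 = -12.791888
y = (83.320·-1684.365048 − -1379.658484·126.644) / -13853.219616 = -2.482035

x=-12.792 y=-2.482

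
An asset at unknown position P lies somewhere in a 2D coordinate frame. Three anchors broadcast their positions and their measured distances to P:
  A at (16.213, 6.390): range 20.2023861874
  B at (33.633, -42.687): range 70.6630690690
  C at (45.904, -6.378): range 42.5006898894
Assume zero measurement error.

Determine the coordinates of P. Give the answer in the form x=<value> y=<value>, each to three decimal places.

x=18.871 y=26.417

eq1: (x − 16.213)² + (y − 6.390)² = 20.2023861874²
eq2: (x − 33.633)² + (y + 42.687)² = 70.6630690690²
eq3: (x − 45.904)² + (y + 6.378)² = 42.5006898894²
eq2−eq1, eq2−eq3 (x²,y² cancel):
  -34.840·x + 98.154·y = 1935.467734
  24.542·x + 72.618·y = 2381.458131
det = -34.840·72.618 − 98.154·24.542 = -4938.906588
x = (1935.467734·72.618 − 98.154·2381.458131) / -4938.906588 = 18.870542
y = (-34.840·2381.458131 − 1935.467734·24.542) / -4938.906588 = 26.416829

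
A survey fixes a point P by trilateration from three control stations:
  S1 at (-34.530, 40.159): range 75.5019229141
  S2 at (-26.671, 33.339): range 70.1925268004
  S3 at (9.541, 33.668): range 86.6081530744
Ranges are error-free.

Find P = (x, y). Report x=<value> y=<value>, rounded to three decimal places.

eq1: (x + 34.530)² + (y − 40.159)² = 75.5019229141²
eq2: (x + 26.671)² + (y − 33.339)² = 70.1925268004²
eq3: (x − 9.541)² + (y − 33.668)² = 86.6081530744²
eq3−eq2, eq3−eq1 (x²,y² cancel):
  -72.424·x − 0.658·y = 3172.247617
  -88.142·x + 12.982·y = 3380.933091
det = -72.424·12.982 − -0.658·-88.142 = -998.205804
x = (3172.247617·12.982 − -0.658·3380.933091) / -998.205804 = -43.484793
y = (-72.424·3380.933091 − 3172.247617·-88.142) / -998.205804 = -34.810007

x=-43.485 y=-34.810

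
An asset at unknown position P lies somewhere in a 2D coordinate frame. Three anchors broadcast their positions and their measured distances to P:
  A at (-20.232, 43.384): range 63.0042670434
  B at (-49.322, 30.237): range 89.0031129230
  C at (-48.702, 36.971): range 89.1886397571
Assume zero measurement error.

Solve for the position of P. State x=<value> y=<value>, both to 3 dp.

x=39.387 y=23.010

eq1: (x + 20.232)² + (y − 43.384)² = 63.0042670434²
eq2: (x + 49.322)² + (y − 30.237)² = 89.0031129230²
eq3: (x + 48.702)² + (y − 36.971)² = 89.1886397571²
eq2−eq3, eq2−eq1 (x²,y² cancel):
  1.240·x + 13.468·y = 358.744440
  58.180·x + 26.294·y = 2896.585871
det = 1.240·26.294 − 13.468·58.180 = -750.963680
x = (358.744440·26.294 − 13.468·2896.585871) / -750.963680 = 39.387247
y = (1.240·2896.585871 − 358.744440·58.180) / -750.963680 = 23.010414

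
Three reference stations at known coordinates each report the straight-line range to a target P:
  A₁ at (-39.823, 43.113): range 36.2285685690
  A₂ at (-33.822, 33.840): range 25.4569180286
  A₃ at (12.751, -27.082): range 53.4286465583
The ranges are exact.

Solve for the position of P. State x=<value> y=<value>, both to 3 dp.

x=-26.117 y=9.577

eq1: (x + 39.823)² + (y − 43.113)² = 36.2285685690²
eq2: (x + 33.822)² + (y − 33.840)² = 25.4569180286²
eq3: (x − 12.751)² + (y + 27.082)² = 53.4286465583²
eq1−eq2, eq1−eq3 (x²,y² cancel):
  12.002·x − 18.546·y = -491.074309
  105.148·x − 140.390·y = -4090.690465
det = 12.002·-140.390 − -18.546·105.148 = 265.114028
x = (-491.074309·-140.390 − -18.546·-4090.690465) / 265.114028 = -26.117151
y = (12.002·-4090.690465 − -491.074309·105.148) / 265.114028 = 9.577066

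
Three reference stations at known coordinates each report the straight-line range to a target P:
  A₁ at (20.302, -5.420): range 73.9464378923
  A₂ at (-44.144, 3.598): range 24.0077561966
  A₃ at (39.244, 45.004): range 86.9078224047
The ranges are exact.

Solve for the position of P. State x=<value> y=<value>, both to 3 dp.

eq1: (x − 20.302)² + (y + 5.420)² = 73.9464378923²
eq2: (x + 44.144)² + (y − 3.598)² = 24.0077561966²
eq3: (x − 39.244)² + (y − 45.004)² = 86.9078224047²
eq2−eq3, eq2−eq1 (x²,y² cancel):
  166.776·x + 82.812·y = -5372.784026
  128.892·x − 18.036·y = -6411.794055
det = 166.776·-18.036 − 82.812·128.892 = -13681.776240
x = (-5372.784026·-18.036 − 82.812·-6411.794055) / -13681.776240 = -45.891484
y = (166.776·-6411.794055 − -5372.784026·128.892) / -13681.776240 = 27.542073

x=-45.891 y=27.542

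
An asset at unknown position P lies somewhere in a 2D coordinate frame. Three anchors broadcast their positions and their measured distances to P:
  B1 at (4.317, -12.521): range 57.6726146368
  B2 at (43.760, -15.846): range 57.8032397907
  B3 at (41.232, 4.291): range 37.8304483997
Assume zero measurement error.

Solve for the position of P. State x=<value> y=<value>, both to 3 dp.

eq1: (x − 4.317)² + (y + 12.521)² = 57.6726146368²
eq2: (x − 43.760)² + (y + 15.846)² = 57.8032397907²
eq3: (x − 41.232)² + (y − 4.291)² = 37.8304483997²
eq2−eq3, eq2−eq1 (x²,y² cancel):
  -5.056·x + 40.274·y = 1462.528893
  -78.886·x + 6.650·y = -1975.537335
det = -5.056·6.650 − 40.274·-78.886 = 3143.432364
x = (1462.528893·6.650 − 40.274·-1975.537335) / 3143.432364 = 28.404813
y = (-5.056·-1975.537335 − 1462.528893·-78.886) / 3143.432364 = 39.880410

x=28.405 y=39.880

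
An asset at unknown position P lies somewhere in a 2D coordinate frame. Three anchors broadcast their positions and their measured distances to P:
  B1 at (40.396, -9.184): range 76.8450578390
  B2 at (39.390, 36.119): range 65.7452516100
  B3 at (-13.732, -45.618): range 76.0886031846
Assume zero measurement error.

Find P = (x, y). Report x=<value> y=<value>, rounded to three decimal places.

eq1: (x − 40.396)² + (y + 9.184)² = 76.8450578390²
eq2: (x − 39.390)² + (y − 36.119)² = 65.7452516100²
eq3: (x + 13.732)² + (y + 45.618)² = 76.0886031846²
eq1−eq2, eq1−eq3 (x²,y² cancel):
  -2.012·x + 90.606·y = 2722.696394
  -108.256·x − 72.868·y = 669.074456
det = -2.012·-72.868 − 90.606·-108.256 = 9955.253552
x = (2722.696394·-72.868 − 90.606·669.074456) / 9955.253552 = -26.018383
y = (-2.012·669.074456 − 2722.696394·-108.256) / 9955.253552 = 29.472081

x=-26.018 y=29.472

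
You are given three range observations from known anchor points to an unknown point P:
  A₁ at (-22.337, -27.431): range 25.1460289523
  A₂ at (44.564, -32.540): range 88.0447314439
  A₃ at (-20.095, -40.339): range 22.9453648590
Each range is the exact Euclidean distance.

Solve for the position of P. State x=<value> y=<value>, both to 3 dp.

x=-42.996 y=-41.767

eq1: (x + 22.337)² + (y + 27.431)² = 25.1460289523²
eq2: (x − 44.564)² + (y + 32.540)² = 88.0447314439²
eq3: (x + 20.095)² + (y + 40.339)² = 22.9453648590²
eq1−eq2, eq1−eq3 (x²,y² cancel):
  133.802·x − 10.218·y = -5326.151597
  4.484·x − 25.816·y = 885.475620
det = 133.802·-25.816 − -10.218·4.484 = -3408.414920
x = (-5326.151597·-25.816 − -10.218·885.475620) / -3408.414920 = -42.995857
y = (133.802·885.475620 − -5326.151597·4.484) / -3408.414920 = -41.767471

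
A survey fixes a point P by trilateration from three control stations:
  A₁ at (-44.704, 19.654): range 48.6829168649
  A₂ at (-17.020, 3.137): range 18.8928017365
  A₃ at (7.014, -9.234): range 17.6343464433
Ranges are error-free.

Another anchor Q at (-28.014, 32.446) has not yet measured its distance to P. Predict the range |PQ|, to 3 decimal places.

50.191

eq1: (x + 44.704)² + (y − 19.654)² = 48.6829168649²
eq2: (x + 17.020)² + (y − 3.137)² = 18.8928017365²
eq3: (x − 7.014)² + (y + 9.234)² = 17.6343464433²
eq3−eq1, eq3−eq2 (x²,y² cancel):
  -103.436·x + 57.776·y = 191.208160
  -48.068·x + 24.742·y = 119.090434
det = -103.436·24.742 − 57.776·-48.068 = 217.963256
x = (191.208160·24.742 − 57.776·119.090434) / 217.963256 = -9.862656
y = (-103.436·119.090434 − 191.208160·-48.068) / 217.963256 = -14.347576
|P − Q| = √((-9.862656 − -28.014)² + (-14.347576 − 32.446)²) = 50.190736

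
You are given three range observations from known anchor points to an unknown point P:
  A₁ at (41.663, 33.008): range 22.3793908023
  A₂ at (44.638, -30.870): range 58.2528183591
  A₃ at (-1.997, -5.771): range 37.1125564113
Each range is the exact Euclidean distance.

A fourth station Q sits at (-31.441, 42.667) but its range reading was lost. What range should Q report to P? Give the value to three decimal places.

eq1: (x − 41.663)² + (y − 33.008)² = 22.3793908023²
eq2: (x − 44.638)² + (y + 30.870)² = 58.2528183591²
eq3: (x + 1.997)² + (y + 5.771)² = 37.1125564113²
eq2−eq3, eq2−eq1 (x²,y² cancel):
  -93.270·x + 50.198·y = -892.166491
  -5.950·x + 127.756·y = 2772.379403
det = -93.270·127.756 − 50.198·-5.950 = -11617.124020
x = (-892.166491·127.756 − 50.198·2772.379403) / -11617.124020 = 21.790894
y = (-93.270·2772.379403 − -892.166491·-5.950) / -11617.124020 = 22.715452
|P − Q| = √((21.790894 − -31.441)² + (22.715452 − 42.667)²) = 56.848033

56.848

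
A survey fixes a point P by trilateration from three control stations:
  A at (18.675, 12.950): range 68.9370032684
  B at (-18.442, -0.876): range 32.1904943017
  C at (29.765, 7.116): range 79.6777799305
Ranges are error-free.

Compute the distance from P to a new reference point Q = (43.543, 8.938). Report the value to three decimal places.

eq1: (x − 18.675)² + (y − 12.950)² = 68.9370032684²
eq2: (x + 18.442)² + (y + 0.876)² = 32.1904943017²
eq3: (x − 29.765)² + (y − 7.116)² = 79.6777799305²
eq1−eq2, eq1−eq3 (x²,y² cancel):
  -74.234·x − 27.652·y = 3540.499111
  22.180·x − 11.668·y = -1176.103639
det = -74.234·-11.668 − -27.652·22.180 = 1479.483672
x = (3540.499111·-11.668 − -27.652·-1176.103639) / 1479.483672 = -49.904006
y = (-74.234·-1176.103639 − 3540.499111·22.180) / 1479.483672 = 5.933561
|P − Q| = √((-49.904006 − 43.543)² + (5.933561 − 8.938)²) = 93.495291

93.495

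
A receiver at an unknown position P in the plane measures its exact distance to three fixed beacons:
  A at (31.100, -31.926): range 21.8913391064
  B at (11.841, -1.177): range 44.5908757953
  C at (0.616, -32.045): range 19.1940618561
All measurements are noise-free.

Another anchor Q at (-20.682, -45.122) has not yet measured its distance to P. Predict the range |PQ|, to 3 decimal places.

34.781

eq1: (x − 31.100)² + (y + 31.926)² = 21.8913391064²
eq2: (x − 11.841)² + (y + 1.177)² = 44.5908757953²
eq3: (x − 0.616)² + (y + 32.045)² = 19.1940618561²
eq2−eq3, eq2−eq1 (x²,y² cancel):
  -22.450·x − 61.736·y = 2505.601065
  38.518·x − 61.498·y = 3354.000342
det = -22.450·-61.498 − -61.736·38.518 = 3758.577348
x = (2505.601065·-61.498 − -61.736·3354.000342) / 3758.577348 = 14.093926
y = (-22.450·3354.000342 − 2505.601065·38.518) / 3758.577348 = -45.710926
|P − Q| = √((14.093926 − -20.682)² + (-45.710926 − -45.122)²) = 34.780912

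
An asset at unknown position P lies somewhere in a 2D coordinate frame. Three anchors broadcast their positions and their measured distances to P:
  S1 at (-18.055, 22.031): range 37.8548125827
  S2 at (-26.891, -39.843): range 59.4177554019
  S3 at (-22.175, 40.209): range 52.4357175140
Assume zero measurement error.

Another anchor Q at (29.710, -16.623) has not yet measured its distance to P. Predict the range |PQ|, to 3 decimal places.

24.621

eq1: (x + 18.055)² + (y − 22.031)² = 37.8548125827²
eq2: (x + 26.891)² + (y + 39.843)² = 59.4177554019²
eq3: (x + 22.175)² + (y − 40.209)² = 52.4357175140²
eq2−eq3, eq2−eq1 (x²,y² cancel):
  9.432·x + 160.104·y = 578.868962
  17.672·x + 123.748·y = 598.240277
det = 9.432·123.748 − 160.104·17.672 = -1662.166752
x = (578.868962·123.748 − 160.104·598.240277) / -1662.166752 = 14.527294
y = (9.432·598.240277 − 578.868962·17.672) / -1662.166752 = 2.759753
|P − Q| = √((14.527294 − 29.710)² + (2.759753 − -16.623)²) = 24.621245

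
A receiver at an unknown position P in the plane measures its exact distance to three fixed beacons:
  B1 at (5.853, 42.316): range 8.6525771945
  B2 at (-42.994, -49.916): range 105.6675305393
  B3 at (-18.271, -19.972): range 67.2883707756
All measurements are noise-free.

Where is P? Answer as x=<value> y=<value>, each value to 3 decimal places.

eq1: (x − 5.853)² + (y − 42.316)² = 8.6525771945²
eq2: (x + 42.994)² + (y + 49.916)² = 105.6675305393²
eq3: (x + 18.271)² + (y + 19.972)² = 67.2883707756²
eq3−eq1, eq3−eq2 (x²,y² cancel):
  48.248·x + 124.576·y = 5545.048990
  -49.446·x − 59.888·y = -3030.521302
det = 48.248·-59.888 − 124.576·-49.446 = 3270.308672
x = (5545.048990·-59.888 − 124.576·-3030.521302) / 3270.308672 = 13.897259
y = (48.248·-3030.521302 − 5545.048990·-49.446) / 3270.308672 = 39.128998

x=13.897 y=39.129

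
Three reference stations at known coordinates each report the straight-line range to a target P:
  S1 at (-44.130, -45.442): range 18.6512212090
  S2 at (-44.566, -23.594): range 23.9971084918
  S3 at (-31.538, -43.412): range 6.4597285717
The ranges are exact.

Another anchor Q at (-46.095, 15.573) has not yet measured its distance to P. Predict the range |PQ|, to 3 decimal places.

58.344

eq1: (x + 44.130)² + (y + 45.442)² = 18.6512212090²
eq2: (x + 44.566)² + (y + 23.594)² = 23.9971084918²
eq3: (x + 31.538)² + (y + 43.412)² = 6.4597285717²
eq1−eq2, eq1−eq3 (x²,y² cancel):
  -0.872·x + 43.696·y = -1697.620235
  25.184·x + 4.060·y = -827.045117
det = -0.872·4.060 − 43.696·25.184 = -1103.980384
x = (-1697.620235·4.060 − 43.696·-827.045117) / -1103.980384 = -26.491617
y = (-0.872·-827.045117 − -1697.620235·25.184) / -1103.980384 = -39.379369
|P − Q| = √((-26.491617 − -46.095)² + (-39.379369 − 15.573)²) = 58.344285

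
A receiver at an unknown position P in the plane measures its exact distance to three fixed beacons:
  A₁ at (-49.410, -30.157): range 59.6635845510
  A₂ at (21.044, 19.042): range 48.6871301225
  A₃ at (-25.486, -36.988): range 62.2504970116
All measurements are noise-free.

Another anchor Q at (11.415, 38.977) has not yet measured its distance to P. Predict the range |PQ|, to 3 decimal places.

41.031

eq1: (x + 49.410)² + (y + 30.157)² = 59.6635845510²
eq2: (x − 21.044)² + (y − 19.042)² = 48.6871301225²
eq3: (x + 25.486)² + (y + 36.988)² = 62.2504970116²
eq1−eq3, eq1−eq2 (x²,y² cancel):
  47.848·x − 13.662·y = -1648.525466
  140.908·x + 98.398·y = -1356.038367
det = 47.848·98.398 − -13.662·140.908 = 6633.232600
x = (-1648.525466·98.398 − -13.662·-1356.038367) / 6633.232600 = -27.247319
y = (47.848·-1356.038367 − -1648.525466·140.908) / 6633.232600 = 25.237575
|P − Q| = √((-27.247319 − 11.415)² + (25.237575 − 38.977)²) = 41.031046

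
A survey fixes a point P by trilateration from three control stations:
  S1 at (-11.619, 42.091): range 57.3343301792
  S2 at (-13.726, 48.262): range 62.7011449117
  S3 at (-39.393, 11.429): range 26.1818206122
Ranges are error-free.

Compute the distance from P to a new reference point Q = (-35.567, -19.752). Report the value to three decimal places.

eq1: (x + 11.619)² + (y − 42.091)² = 57.3343301792²
eq2: (x + 13.726)² + (y − 48.262)² = 62.7011449117²
eq3: (x + 39.393)² + (y − 11.429)² = 26.1818206122²
eq1−eq2, eq1−eq3 (x²,y² cancel):
  -4.214·x + 12.342·y = -33.237878
  -55.548·x − 61.324·y = 2377.514735
det = -4.214·-61.324 − 12.342·-55.548 = 943.992752
x = (-33.237878·-61.324 − 12.342·2377.514735) / 943.992752 = -28.925018
y = (-4.214·2377.514735 − -33.237878·-55.548) / 943.992752 = -12.569106
|P − Q| = √((-28.925018 − -35.567)² + (-12.569106 − -19.752)²) = 9.783143

9.783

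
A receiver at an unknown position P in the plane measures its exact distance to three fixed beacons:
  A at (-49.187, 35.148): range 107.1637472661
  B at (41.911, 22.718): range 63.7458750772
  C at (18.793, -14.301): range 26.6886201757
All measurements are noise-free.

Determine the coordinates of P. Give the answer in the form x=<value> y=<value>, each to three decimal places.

x=27.761 y=-39.438

eq1: (x + 49.187)² + (y − 35.148)² = 107.1637472661²
eq2: (x − 41.911)² + (y − 22.718)² = 63.7458750772²
eq3: (x − 18.793)² + (y + 14.301)² = 26.6886201757²
eq2−eq1, eq2−eq3 (x²,y² cancel):
  -182.196·x + 24.860·y = -6038.428711
  -46.236·x − 74.038·y = 1636.310147
det = -182.196·-74.038 − 24.860·-46.236 = 14638.854408
x = (-6038.428711·-74.038 − 24.860·1636.310147) / 14638.854408 = 27.761361
y = (-182.196·1636.310147 − -6038.428711·-46.236) / 14638.854408 = -39.437646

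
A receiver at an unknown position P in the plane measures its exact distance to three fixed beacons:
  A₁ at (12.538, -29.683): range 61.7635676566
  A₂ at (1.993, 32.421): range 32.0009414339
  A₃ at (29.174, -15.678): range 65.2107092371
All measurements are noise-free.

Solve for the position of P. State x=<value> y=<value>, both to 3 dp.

x=-26.617 y=18.084

eq1: (x − 12.538)² + (y + 29.683)² = 61.7635676566²
eq2: (x − 1.993)² + (y − 32.421)² = 32.0009414339²
eq3: (x − 29.174)² + (y + 15.678)² = 65.2107092371²
eq3−eq1, eq3−eq2 (x²,y² cancel):
  -33.272·x − 28.010·y = 379.058283
  -54.362·x + 96.198·y = 3186.547677
det = -33.272·96.198 − -28.010·-54.362 = -4723.379476
x = (379.058283·96.198 − -28.010·3186.547677) / -4723.379476 = -26.616504
y = (-33.272·3186.547677 − 379.058283·-54.362) / -4723.379476 = 18.083757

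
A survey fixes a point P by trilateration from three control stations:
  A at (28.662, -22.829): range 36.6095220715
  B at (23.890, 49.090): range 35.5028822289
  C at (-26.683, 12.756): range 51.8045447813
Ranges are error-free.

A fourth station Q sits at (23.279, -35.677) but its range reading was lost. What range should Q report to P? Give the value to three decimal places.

49.319

eq1: (x − 28.662)² + (y + 22.829)² = 36.6095220715²
eq2: (x − 23.890)² + (y − 49.090)² = 35.5028822289²
eq3: (x + 26.683)² + (y − 12.756)² = 51.8045447813²
eq3−eq1, eq3−eq2 (x²,y² cancel):
  110.690·x − 71.170·y = 1811.429214
  101.146·x + 72.668·y = 3529.118388
det = 110.690·72.668 − -71.170·101.146 = 15242.181740
x = (1811.429214·72.668 − -71.170·3529.118388) / 15242.181740 = 25.114534
y = (110.690·3529.118388 − 1811.429214·101.146) / 15242.181740 = 13.608242
|P − Q| = √((25.114534 − 23.279)² + (13.608242 − -35.677)²) = 49.319410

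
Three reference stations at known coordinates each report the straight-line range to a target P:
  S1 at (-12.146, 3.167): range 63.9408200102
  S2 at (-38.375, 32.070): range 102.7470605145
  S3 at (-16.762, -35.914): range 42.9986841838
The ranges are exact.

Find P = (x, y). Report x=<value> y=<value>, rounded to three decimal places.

x=24.011 y=-49.569

eq1: (x + 12.146)² + (y − 3.167)² = 63.9408200102²
eq2: (x + 38.375)² + (y − 32.070)² = 102.7470605145²
eq3: (x + 16.762)² + (y + 35.914)² = 42.9986841838²
eq2−eq3, eq2−eq1 (x²,y² cancel):
  43.226·x − 135.968·y = 7777.726118
  52.458·x − 57.806·y = 4124.959661
det = 43.226·-57.806 − -135.968·52.458 = 4633.887188
x = (7777.726118·-57.806 − -135.968·4124.959661) / 4633.887188 = 24.010787
y = (43.226·4124.959661 − 7777.726118·52.458) / 4633.887188 = -49.569280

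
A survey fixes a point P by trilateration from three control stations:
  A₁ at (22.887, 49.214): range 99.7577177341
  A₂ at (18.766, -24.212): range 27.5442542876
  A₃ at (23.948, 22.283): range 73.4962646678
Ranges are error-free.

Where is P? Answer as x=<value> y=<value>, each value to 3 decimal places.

x=7.510 y=-49.352

eq1: (x − 22.887)² + (y − 49.214)² = 99.7577177341²
eq2: (x − 18.766)² + (y + 24.212)² = 27.5442542876²
eq3: (x − 23.948)² + (y − 22.283)² = 73.4962646678²
eq2−eq3, eq2−eq1 (x²,y² cancel):
  10.364·x + 92.990·y = -4511.359883
  8.242·x + 146.852·y = -7185.467438
det = 10.364·146.852 − 92.990·8.242 = 755.550548
x = (-4511.359883·146.852 − 92.990·-7185.467438) / 755.550548 = 7.510279
y = (10.364·-7185.467438 − -4511.359883·8.242) / 755.550548 = -49.351505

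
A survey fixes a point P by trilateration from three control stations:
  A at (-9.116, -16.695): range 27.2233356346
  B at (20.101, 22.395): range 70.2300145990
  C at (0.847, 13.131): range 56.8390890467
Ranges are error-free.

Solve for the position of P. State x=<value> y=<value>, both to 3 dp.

eq1: (x + 9.116)² + (y + 16.695)² = 27.2233356346²
eq2: (x − 20.101)² + (y − 22.395)² = 70.2300145990²
eq3: (x − 0.847)² + (y − 13.131)² = 56.8390890467²
eq2−eq3, eq2−eq1 (x²,y² cancel):
  -38.508·x − 18.528·y = 969.127251
  -58.434·x − 78.180·y = 3647.383203
det = -38.508·-78.180 − -18.528·-58.434 = 1927.890288
x = (969.127251·-78.180 − -18.528·3647.383203) / 1927.890288 = -4.246949
y = (-38.508·3647.383203 − 969.127251·-58.434) / 1927.890288 = -43.479368

x=-4.247 y=-43.479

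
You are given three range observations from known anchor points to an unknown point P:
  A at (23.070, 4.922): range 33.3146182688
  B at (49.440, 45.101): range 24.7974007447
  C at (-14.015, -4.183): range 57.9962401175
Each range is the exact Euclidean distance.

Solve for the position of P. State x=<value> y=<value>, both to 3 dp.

eq1: (x − 23.070)² + (y − 4.922)² = 33.3146182688²
eq2: (x − 49.440)² + (y − 45.101)² = 24.7974007447²
eq3: (x + 14.015)² + (y + 4.183)² = 57.9962401175²
eq2−eq3, eq2−eq1 (x²,y² cancel):
  -126.910·x − 98.568·y = -7013.148871
  -52.740·x − 80.358·y = -4416.915524
det = -126.910·-80.358 − -98.568·-52.740 = 4999.757460
x = (-7013.148871·-80.358 − -98.568·-4416.915524) / 4999.757460 = 25.640461
y = (-126.910·-4416.915524 − -7013.148871·-52.740) / 4999.757460 = 38.137305

x=25.640 y=38.137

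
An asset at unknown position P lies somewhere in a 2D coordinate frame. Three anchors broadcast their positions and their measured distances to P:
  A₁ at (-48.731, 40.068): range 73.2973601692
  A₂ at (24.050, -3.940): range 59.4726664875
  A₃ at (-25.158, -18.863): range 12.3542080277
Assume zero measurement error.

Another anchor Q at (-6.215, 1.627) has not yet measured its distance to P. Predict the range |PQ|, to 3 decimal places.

39.512

eq1: (x + 48.731)² + (y − 40.068)² = 73.2973601692²
eq2: (x − 24.050)² + (y + 3.940)² = 59.4726664875²
eq3: (x + 25.158)² + (y + 18.863)² = 12.3542080277²
eq1−eq2, eq1−eq3 (x²,y² cancel):
  145.562·x − 88.016·y = -1550.723936
  47.146·x − 117.862·y = 2228.459300
det = 145.562·-117.862 − -88.016·47.146 = -13006.626108
x = (-1550.723936·-117.862 − -88.016·2228.459300) / -13006.626108 = -29.132190
y = (145.562·2228.459300 − -1550.723936·47.146) / -13006.626108 = -30.560533
|P − Q| = √((-29.132190 − -6.215)² + (-30.560533 − 1.627)²) = 39.512464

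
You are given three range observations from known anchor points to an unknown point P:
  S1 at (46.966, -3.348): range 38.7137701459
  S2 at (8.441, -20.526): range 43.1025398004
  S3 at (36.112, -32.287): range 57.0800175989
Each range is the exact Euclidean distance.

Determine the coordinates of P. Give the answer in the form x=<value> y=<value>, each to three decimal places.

eq1: (x − 46.966)² + (y + 3.348)² = 38.7137701459²
eq2: (x − 8.441)² + (y + 20.526)² = 43.1025398004²
eq3: (x − 36.112)² + (y + 32.287)² = 57.0800175989²
eq1−eq2, eq1−eq3 (x²,y² cancel):
  -77.050·x − 34.356·y = -2083.520041
  -21.708·x − 57.878·y = -1629.859757
det = -77.050·-57.878 − -34.356·-21.708 = 3713.699852
x = (-2083.520041·-57.878 − -34.356·-1629.859757) / 3713.699852 = 17.393573
y = (-77.050·-1629.859757 − -2083.520041·-21.708) / 3713.699852 = 21.636547

x=17.394 y=21.637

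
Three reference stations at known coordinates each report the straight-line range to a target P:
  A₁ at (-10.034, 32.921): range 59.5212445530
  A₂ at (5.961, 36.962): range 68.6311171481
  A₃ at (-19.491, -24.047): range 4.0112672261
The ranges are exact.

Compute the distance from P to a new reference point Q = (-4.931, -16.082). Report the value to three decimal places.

eq1: (x + 10.034)² + (y − 32.921)² = 59.5212445530²
eq2: (x − 5.961)² + (y − 36.962)² = 68.6311171481²
eq3: (x + 19.491)² + (y + 24.047)² = 4.0112672261²
eq3−eq2, eq3−eq1 (x²,y² cancel):
  50.904·x + 122.018·y = -4250.574301
  18.914·x + 113.936·y = -3300.372181
det = 50.904·113.936 − 122.018·18.914 = 3491.949692
x = (-4250.574301·113.936 − 122.018·-3300.372181) / 3491.949692 = -23.364776
y = (50.904·-3300.372181 − -4250.574301·18.914) / 3491.949692 = -25.088215
|P − Q| = √((-23.364776 − -4.931)² + (-25.088215 − -16.082)²) = 20.516237

20.516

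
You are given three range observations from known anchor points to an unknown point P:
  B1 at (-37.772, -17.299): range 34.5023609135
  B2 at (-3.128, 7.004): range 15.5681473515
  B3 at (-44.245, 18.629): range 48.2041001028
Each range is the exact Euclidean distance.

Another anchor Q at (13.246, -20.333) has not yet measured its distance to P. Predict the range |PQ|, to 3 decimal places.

eq1: (x + 37.772)² + (y + 17.299)² = 34.5023609135²
eq2: (x + 3.128)² + (y − 7.004)² = 15.5681473515²
eq3: (x + 44.245)² + (y − 18.629)² = 48.2041001028²
eq1−eq2, eq1−eq3 (x²,y² cancel):
  69.288·x + 48.606·y = -719.093288
  -12.946·x + 71.856·y = -554.542077
det = 69.288·71.856 − 48.606·-12.946 = 5608.011804
x = (-719.093288·71.856 − 48.606·-554.542077) / 5608.011804 = -4.407461
y = (69.288·-554.542077 − -719.093288·-12.946) / 5608.011804 = -8.511482
|P − Q| = √((-4.407461 − 13.246)² + (-8.511482 − -20.333)²) = 21.246011

21.246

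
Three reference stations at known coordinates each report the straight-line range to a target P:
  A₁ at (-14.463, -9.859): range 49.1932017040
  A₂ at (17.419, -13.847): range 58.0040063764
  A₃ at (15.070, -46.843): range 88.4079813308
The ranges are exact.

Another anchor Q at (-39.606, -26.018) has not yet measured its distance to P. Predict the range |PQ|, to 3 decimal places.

72.525

eq1: (x + 14.463)² + (y + 9.859)² = 49.1932017040²
eq2: (x − 17.419)² + (y + 13.847)² = 58.0040063764²
eq3: (x − 15.070)² + (y + 46.843)² = 88.4079813308²
eq1−eq2, eq1−eq3 (x²,y² cancel):
  63.764·x − 7.976·y = -755.710942
  59.066·x − 73.968·y = -3281.006770
det = 63.764·-73.968 − -7.976·59.066 = -4245.385136
x = (-755.710942·-73.968 − -7.976·-3281.006770) / -4245.385136 = -7.002690
y = (63.764·-3281.006770 − -755.710942·59.066) / -4245.385136 = 38.765221
|P − Q| = √((-7.002690 − -39.606)² + (38.765221 − -26.018)²) = 72.524765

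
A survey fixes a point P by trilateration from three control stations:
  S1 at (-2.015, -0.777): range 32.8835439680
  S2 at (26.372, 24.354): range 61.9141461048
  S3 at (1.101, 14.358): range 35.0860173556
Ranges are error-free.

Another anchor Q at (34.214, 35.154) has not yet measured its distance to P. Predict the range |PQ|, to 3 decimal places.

eq1: (x + 2.015)² + (y + 0.777)² = 32.8835439680²
eq2: (x − 26.372)² + (y − 24.354)² = 61.9141461048²
eq3: (x − 1.101)² + (y − 14.358)² = 35.0860173556²
eq3−eq1, eq3−eq2 (x²,y² cancel):
  -6.232·x − 30.270·y = -52.999261
  50.542·x + 19.992·y = -1521.097539
det = -6.232·19.992 − -30.270·50.542 = 1405.316196
x = (-52.999261·19.992 − -30.270·-1521.097539) / 1405.316196 = -33.517854
y = (-6.232·-1521.097539 − -52.999261·50.542) / 1405.316196 = 8.651554
|P − Q| = √((-33.517854 − 34.214)² + (8.651554 − 35.154)²) = 72.732275

72.732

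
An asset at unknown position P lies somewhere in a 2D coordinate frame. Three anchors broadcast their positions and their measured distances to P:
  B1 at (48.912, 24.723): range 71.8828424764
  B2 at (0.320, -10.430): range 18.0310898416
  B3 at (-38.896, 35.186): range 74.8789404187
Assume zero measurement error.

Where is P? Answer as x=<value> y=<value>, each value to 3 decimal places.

eq1: (x − 48.912)² + (y − 24.723)² = 71.8828424764²
eq2: (x − 0.320)² + (y + 10.430)² = 18.0310898416²
eq3: (x + 38.896)² + (y − 35.186)² = 74.8789404187²
eq1−eq2, eq1−eq3 (x²,y² cancel):
  -97.184·x − 70.306·y = 1947.299669
  -175.616·x + 20.926·y = -692.369737
det = -97.184·20.926 − -70.306·-175.616 = -14380.530880
x = (1947.299669·20.926 − -70.306·-692.369737) / -14380.530880 = 0.551339
y = (-97.184·-692.369737 − 1947.299669·-175.616) / -14380.530880 = -28.459606

x=0.551 y=-28.460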